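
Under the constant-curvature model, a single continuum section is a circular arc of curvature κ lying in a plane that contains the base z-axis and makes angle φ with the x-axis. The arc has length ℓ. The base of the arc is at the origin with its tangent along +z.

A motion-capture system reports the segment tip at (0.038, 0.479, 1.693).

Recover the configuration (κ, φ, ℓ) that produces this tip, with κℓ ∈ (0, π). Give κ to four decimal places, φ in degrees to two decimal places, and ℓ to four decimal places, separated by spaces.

0.3103 85.46 1.7825

ρ = √(x²+y²) = √(0.038² + 0.479²) = 0.48050
φ = atan2(y, x) mod 360° = atan2(0.479, 0.038) = 85.4641°
|p|² = ρ² + z² = 0.48050² + 1.693² = 3.09713
κ = 2ρ / |p|² = 2×0.48050 / 3.09713 = 0.31029
θ = 2·atan2(ρ, z) = 2·atan2(0.48050, 1.693) = 0.55309 rad
ℓ = θ/κ = 0.55309/0.31029 = 1.78250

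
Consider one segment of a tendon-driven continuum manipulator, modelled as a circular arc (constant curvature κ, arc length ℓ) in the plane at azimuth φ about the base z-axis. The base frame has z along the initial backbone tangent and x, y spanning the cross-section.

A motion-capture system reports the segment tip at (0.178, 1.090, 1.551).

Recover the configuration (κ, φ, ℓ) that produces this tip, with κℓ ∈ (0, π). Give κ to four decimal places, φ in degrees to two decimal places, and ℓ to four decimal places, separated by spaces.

ρ = √(x²+y²) = √(0.178² + 1.090²) = 1.10444
φ = atan2(y, x) mod 360° = atan2(1.090, 0.178) = 80.7253°
|p|² = ρ² + z² = 1.10444² + 1.551² = 3.62539
κ = 2ρ / |p|² = 2×1.10444 / 3.62539 = 0.60928
θ = 2·atan2(ρ, z) = 2·atan2(1.10444, 1.551) = 1.23758 rad
ℓ = θ/κ = 1.23758/0.60928 = 2.03121

0.6093 80.73 2.0312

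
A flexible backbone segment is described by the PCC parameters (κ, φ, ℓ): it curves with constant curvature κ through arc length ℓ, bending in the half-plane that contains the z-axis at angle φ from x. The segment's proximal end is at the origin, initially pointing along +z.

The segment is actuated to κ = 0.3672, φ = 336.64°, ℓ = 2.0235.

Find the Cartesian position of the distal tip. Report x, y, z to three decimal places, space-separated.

θ = κ·ℓ = 0.3672 × 2.0235 = 0.74303 rad
ρ = (1 − cos θ)/κ = (1 − 0.73642)/0.3672 = 0.71780
z = sin θ / κ = 0.67652/0.3672 = 1.84238
x = ρ cos φ = 0.71780 × cos(336.64°) = 0.65897
y = ρ sin φ = 0.71780 × sin(336.64°) = -0.28461

0.659 -0.285 1.842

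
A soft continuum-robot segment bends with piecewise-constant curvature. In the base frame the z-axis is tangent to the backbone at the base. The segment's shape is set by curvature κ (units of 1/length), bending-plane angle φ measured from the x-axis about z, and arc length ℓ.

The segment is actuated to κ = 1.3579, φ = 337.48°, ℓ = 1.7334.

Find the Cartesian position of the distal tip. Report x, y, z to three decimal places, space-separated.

1.160 -0.481 0.522

θ = κ·ℓ = 1.3579 × 1.7334 = 2.35378 rad
ρ = (1 − cos θ)/κ = (1 − -0.70540)/1.3579 = 1.25591
z = sin θ / κ = 0.70881/1.3579 = 0.52199
x = ρ cos φ = 1.25591 × cos(337.48°) = 1.16014
y = ρ sin φ = 1.25591 × sin(337.48°) = -0.48102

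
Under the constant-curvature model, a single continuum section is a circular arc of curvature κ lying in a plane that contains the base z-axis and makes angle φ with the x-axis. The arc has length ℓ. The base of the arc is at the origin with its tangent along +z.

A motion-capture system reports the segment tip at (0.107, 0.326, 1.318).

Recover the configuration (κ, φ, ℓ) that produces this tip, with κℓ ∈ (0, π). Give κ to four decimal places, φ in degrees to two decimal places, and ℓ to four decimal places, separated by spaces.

0.3700 71.83 1.3768

ρ = √(x²+y²) = √(0.107² + 0.326²) = 0.34311
φ = atan2(y, x) mod 360° = atan2(0.326, 0.107) = 71.8291°
|p|² = ρ² + z² = 0.34311² + 1.318² = 1.85485
κ = 2ρ / |p|² = 2×0.34311 / 1.85485 = 0.36996
θ = 2·atan2(ρ, z) = 2·atan2(0.34311, 1.318) = 0.50935 rad
ℓ = θ/κ = 0.50935/0.36996 = 1.37676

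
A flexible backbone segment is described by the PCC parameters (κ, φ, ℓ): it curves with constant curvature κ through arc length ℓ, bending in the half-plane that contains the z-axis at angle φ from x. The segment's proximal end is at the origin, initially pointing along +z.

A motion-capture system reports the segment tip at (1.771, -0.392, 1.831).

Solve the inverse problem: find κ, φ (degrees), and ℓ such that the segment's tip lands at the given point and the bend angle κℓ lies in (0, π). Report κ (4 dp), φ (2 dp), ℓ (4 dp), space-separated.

ρ = √(x²+y²) = √(1.771² + -0.392²) = 1.81386
φ = atan2(y, x) mod 360° = atan2(-0.392, 1.771) = 347.5192°
|p|² = ρ² + z² = 1.81386² + 1.831² = 6.64267
κ = 2ρ / |p|² = 2×1.81386 / 6.64267 = 0.54613
θ = 2·atan2(ρ, z) = 2·atan2(1.81386, 1.831) = 1.56139 rad
ℓ = θ/κ = 1.56139/0.54613 = 2.85904

0.5461 347.52 2.8590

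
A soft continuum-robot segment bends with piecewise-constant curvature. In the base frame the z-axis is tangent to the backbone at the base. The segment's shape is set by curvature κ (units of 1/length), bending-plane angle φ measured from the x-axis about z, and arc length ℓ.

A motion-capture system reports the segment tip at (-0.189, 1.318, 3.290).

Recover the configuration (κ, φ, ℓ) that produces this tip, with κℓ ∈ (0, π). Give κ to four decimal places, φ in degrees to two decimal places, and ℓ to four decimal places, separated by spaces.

0.2114 98.16 3.6382

ρ = √(x²+y²) = √(-0.189² + 1.318²) = 1.33148
φ = atan2(y, x) mod 360° = atan2(1.318, -0.189) = 98.1605°
|p|² = ρ² + z² = 1.33148² + 3.290² = 12.59694
κ = 2ρ / |p|² = 2×1.33148 / 12.59694 = 0.21140
θ = 2·atan2(ρ, z) = 2·atan2(1.33148, 3.290) = 0.76911 rad
ℓ = θ/κ = 0.76911/0.21140 = 3.63823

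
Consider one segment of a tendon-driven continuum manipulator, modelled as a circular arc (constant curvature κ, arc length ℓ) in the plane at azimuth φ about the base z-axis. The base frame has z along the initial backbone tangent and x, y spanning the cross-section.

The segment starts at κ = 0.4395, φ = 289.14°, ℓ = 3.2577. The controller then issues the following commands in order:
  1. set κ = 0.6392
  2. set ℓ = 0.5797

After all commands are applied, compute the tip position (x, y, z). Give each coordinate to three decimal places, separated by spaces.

0.035 -0.100 0.567

initial: κ=0.4395, φ=289.14°, ℓ=3.2577
cmd 1: set κ=0.6392 → (κ,φ,ℓ)=(0.6392,289.14°,3.2577) → tip=(0.7640,-2.2015,1.3642)
cmd 2: set ℓ=0.5797 → (κ,φ,ℓ)=(0.6392,289.14°,0.5797) → tip=(0.0348,-0.1003,0.5665)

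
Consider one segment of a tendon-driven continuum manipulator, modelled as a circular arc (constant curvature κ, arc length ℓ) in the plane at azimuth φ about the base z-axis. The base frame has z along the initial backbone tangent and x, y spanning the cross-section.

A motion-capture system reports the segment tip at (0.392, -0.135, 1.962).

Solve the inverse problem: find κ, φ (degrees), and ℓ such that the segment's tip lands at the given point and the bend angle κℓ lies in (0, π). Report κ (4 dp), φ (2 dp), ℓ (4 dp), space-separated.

ρ = √(x²+y²) = √(0.392² + -0.135²) = 0.41459
φ = atan2(y, x) mod 360° = atan2(-0.135, 0.392) = 340.9969°
|p|² = ρ² + z² = 0.41459² + 1.962² = 4.02133
κ = 2ρ / |p|² = 2×0.41459 / 4.02133 = 0.20620
θ = 2·atan2(ρ, z) = 2·atan2(0.41459, 1.962) = 0.41650 rad
ℓ = θ/κ = 0.41650/0.20620 = 2.01989

0.2062 341.00 2.0199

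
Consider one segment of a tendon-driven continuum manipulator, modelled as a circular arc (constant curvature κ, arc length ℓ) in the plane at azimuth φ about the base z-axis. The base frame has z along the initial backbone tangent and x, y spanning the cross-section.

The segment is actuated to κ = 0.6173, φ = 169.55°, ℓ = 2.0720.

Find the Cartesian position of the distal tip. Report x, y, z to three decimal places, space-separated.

-1.135 0.209 1.552

θ = κ·ℓ = 0.6173 × 2.0720 = 1.27905 rad
ρ = (1 − cos θ)/κ = (1 − 0.28763)/0.6173 = 1.15401
z = sin θ / κ = 0.95774/0.6173 = 1.55150
x = ρ cos φ = 1.15401 × cos(169.55°) = -1.13487
y = ρ sin φ = 1.15401 × sin(169.55°) = 0.20931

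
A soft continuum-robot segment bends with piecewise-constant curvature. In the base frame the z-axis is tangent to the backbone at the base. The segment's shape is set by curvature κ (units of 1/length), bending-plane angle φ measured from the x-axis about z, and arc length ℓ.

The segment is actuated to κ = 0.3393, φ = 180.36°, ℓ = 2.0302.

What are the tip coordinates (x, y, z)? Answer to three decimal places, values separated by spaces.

-0.672 -0.004 1.873

θ = κ·ℓ = 0.3393 × 2.0302 = 0.68885 rad
ρ = (1 − cos θ)/κ = (1 − 0.77198)/0.3393 = 0.67203
z = sin θ / κ = 0.63565/0.3393 = 1.87341
x = ρ cos φ = 0.67203 × cos(180.36°) = -0.67202
y = ρ sin φ = 0.67203 × sin(180.36°) = -0.00422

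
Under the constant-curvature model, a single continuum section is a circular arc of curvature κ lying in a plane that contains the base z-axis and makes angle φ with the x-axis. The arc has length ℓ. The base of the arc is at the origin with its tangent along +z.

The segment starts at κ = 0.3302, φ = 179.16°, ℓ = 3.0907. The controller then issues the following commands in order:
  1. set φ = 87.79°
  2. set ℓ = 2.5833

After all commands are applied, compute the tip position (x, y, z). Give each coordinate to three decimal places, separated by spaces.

0.040 1.036 2.281

initial: κ=0.3302, φ=179.16°, ℓ=3.0907
cmd 1: set φ=87.79° → (κ,φ,ℓ)=(0.3302,87.79°,3.0907) → tip=(0.0557,1.4438,2.5815)
cmd 2: set ℓ=2.5833 → (κ,φ,ℓ)=(0.3302,87.79°,2.5833) → tip=(0.0400,1.0358,2.2812)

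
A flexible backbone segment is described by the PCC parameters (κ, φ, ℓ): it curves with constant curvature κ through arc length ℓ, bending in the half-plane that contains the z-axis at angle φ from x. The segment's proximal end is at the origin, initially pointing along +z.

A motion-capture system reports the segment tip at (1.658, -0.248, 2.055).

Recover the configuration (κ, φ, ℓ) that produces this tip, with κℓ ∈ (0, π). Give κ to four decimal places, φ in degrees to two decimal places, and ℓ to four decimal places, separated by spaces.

0.4767 351.49 2.8709

ρ = √(x²+y²) = √(1.658² + -0.248²) = 1.67645
φ = atan2(y, x) mod 360° = atan2(-0.248, 1.658) = 351.4929°
|p|² = ρ² + z² = 1.67645² + 2.055² = 7.03349
κ = 2ρ / |p|² = 2×1.67645 / 7.03349 = 0.47670
θ = 2·atan2(ρ, z) = 2·atan2(1.67645, 2.055) = 1.36859 rad
ℓ = θ/κ = 1.36859/0.47670 = 2.87094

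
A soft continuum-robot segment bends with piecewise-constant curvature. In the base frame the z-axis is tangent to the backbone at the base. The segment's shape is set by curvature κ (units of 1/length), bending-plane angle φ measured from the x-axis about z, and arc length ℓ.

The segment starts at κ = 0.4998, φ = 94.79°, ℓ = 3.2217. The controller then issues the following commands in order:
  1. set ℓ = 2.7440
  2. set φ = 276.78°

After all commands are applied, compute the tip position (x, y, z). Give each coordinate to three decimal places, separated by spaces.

0.189 -1.593 1.961

initial: κ=0.4998, φ=94.79°, ℓ=3.2217
cmd 1: set ℓ=2.7440 → (κ,φ,ℓ)=(0.4998,94.79°,2.7440) → tip=(-0.1340,1.5990,1.9612)
cmd 2: set φ=276.78° → (κ,φ,ℓ)=(0.4998,276.78°,2.7440) → tip=(0.1894,-1.5934,1.9612)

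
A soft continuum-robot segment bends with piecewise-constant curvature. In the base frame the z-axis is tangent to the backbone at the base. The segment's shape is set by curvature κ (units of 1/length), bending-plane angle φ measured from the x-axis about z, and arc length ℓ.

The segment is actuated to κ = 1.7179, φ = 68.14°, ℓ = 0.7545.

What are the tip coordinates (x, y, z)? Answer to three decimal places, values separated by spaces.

0.158 0.394 0.560

θ = κ·ℓ = 1.7179 × 0.7545 = 1.29616 rad
ρ = (1 − cos θ)/κ = (1 − 0.27120)/1.7179 = 0.42424
z = sin θ / κ = 0.96252/1.7179 = 0.56029
x = ρ cos φ = 0.42424 × cos(68.14°) = 0.15796
y = ρ sin φ = 0.42424 × sin(68.14°) = 0.39373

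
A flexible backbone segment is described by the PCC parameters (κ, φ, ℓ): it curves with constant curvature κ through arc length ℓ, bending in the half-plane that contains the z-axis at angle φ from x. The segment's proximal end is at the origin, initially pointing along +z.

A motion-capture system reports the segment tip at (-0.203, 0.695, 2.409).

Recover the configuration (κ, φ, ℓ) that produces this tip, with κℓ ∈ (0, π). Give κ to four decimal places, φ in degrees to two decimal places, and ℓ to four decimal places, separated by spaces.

0.2289 106.28 2.5516

ρ = √(x²+y²) = √(-0.203² + 0.695²) = 0.72404
φ = atan2(y, x) mod 360° = atan2(0.695, -0.203) = 106.2824°
|p|² = ρ² + z² = 0.72404² + 2.409² = 6.32751
κ = 2ρ / |p|² = 2×0.72404 / 6.32751 = 0.22885
θ = 2·atan2(ρ, z) = 2·atan2(0.72404, 2.409) = 0.58393 rad
ℓ = θ/κ = 0.58393/0.22885 = 2.55155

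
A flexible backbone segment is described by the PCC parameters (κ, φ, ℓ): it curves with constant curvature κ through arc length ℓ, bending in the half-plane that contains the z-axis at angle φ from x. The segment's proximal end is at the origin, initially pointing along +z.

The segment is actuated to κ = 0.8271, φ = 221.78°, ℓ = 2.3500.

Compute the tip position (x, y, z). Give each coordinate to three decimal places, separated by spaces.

θ = κ·ℓ = 0.8271 × 2.3500 = 1.94368 rad
ρ = (1 − cos θ)/κ = (1 − -0.36431)/0.8271 = 1.64951
z = sin θ / κ = 0.93128/0.8271 = 1.12596
x = ρ cos φ = 1.64951 × cos(221.78°) = -1.23005
y = ρ sin φ = 1.64951 × sin(221.78°) = -1.09902

-1.230 -1.099 1.126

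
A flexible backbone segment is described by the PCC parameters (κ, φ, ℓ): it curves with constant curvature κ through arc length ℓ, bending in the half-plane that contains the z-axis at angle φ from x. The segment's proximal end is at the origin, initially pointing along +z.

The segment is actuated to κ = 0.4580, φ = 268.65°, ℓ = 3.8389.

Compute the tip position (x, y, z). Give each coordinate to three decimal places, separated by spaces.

-0.061 -2.590 2.145

θ = κ·ℓ = 0.4580 × 3.8389 = 1.75822 rad
ρ = (1 − cos θ)/κ = (1 − -0.18632)/0.4580 = 2.59023
z = sin θ / κ = 0.98249/0.4580 = 2.14517
x = ρ cos φ = 2.59023 × cos(268.65°) = -0.06103
y = ρ sin φ = 2.59023 × sin(268.65°) = -2.58951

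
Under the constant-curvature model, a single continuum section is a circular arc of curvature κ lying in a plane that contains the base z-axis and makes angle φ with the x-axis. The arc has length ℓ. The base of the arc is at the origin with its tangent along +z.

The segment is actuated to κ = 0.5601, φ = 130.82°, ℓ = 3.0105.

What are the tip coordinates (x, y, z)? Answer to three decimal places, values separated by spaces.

θ = κ·ℓ = 0.5601 × 3.0105 = 1.68618 rad
ρ = (1 − cos θ)/κ = (1 − -0.11513)/0.5601 = 1.99095
z = sin θ / κ = 0.99335/0.5601 = 1.77352
x = ρ cos φ = 1.99095 × cos(130.82°) = -1.30145
y = ρ sin φ = 1.99095 × sin(130.82°) = 1.50668

-1.301 1.507 1.774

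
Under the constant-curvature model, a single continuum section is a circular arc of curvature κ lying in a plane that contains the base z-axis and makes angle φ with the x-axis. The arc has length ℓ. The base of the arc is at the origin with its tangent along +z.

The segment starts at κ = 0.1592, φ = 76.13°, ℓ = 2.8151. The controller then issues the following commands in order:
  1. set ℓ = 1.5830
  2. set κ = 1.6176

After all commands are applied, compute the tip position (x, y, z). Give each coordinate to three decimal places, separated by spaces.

initial: κ=0.1592, φ=76.13°, ℓ=2.8151
cmd 1: set ℓ=1.5830 → (κ,φ,ℓ)=(0.1592,76.13°,1.5830) → tip=(0.0476,0.1926,1.5663)
cmd 2: set κ=1.6176 → (κ,φ,ℓ)=(1.6176,76.13°,1.5830) → tip=(0.2721,1.1019,0.3393)

0.272 1.102 0.339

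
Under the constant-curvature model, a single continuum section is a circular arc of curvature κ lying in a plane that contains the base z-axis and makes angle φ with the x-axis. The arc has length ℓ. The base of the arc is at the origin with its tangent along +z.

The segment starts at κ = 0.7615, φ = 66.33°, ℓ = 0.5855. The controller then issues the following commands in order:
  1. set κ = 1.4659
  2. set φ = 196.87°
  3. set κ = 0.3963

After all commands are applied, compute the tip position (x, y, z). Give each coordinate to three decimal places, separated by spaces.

initial: κ=0.7615, φ=66.33°, ℓ=0.5855
cmd 1: set κ=1.4659 → (κ,φ,ℓ)=(1.4659,66.33°,0.5855) → tip=(0.0948,0.2163,0.5162)
cmd 2: set φ=196.87° → (κ,φ,ℓ)=(1.4659,196.87°,0.5855) → tip=(-0.2260,-0.0685,0.5162)
cmd 3: set κ=0.3963 → (κ,φ,ℓ)=(0.3963,196.87°,0.5855) → tip=(-0.0647,-0.0196,0.5803)

-0.065 -0.020 0.580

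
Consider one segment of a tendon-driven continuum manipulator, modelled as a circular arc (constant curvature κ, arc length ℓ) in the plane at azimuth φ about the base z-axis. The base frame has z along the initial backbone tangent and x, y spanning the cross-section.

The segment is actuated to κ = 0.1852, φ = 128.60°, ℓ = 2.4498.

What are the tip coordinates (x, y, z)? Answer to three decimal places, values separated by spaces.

θ = κ·ℓ = 0.1852 × 2.4498 = 0.45370 rad
ρ = (1 − cos θ)/κ = (1 − 0.89883)/0.1852 = 0.54627
z = sin θ / κ = 0.43830/0.1852 = 2.36661
x = ρ cos φ = 0.54627 × cos(128.60°) = -0.34081
y = ρ sin φ = 0.54627 × sin(128.60°) = 0.42692

-0.341 0.427 2.367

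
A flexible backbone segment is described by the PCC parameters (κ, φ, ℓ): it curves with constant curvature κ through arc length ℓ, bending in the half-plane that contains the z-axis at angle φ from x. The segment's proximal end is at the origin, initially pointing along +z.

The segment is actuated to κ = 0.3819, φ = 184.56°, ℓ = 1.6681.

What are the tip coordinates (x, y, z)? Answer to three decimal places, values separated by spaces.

θ = κ·ℓ = 0.3819 × 1.6681 = 0.63705 rad
ρ = (1 − cos θ)/κ = (1 − 0.80386)/0.3819 = 0.51360
z = sin θ / κ = 0.59482/0.3819 = 1.55754
x = ρ cos φ = 0.51360 × cos(184.56°) = -0.51198
y = ρ sin φ = 0.51360 × sin(184.56°) = -0.04083

-0.512 -0.041 1.558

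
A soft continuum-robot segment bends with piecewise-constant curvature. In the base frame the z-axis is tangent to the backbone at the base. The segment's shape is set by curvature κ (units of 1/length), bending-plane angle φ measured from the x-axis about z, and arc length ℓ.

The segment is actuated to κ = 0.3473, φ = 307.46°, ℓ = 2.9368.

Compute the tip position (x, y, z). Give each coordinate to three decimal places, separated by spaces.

θ = κ·ℓ = 0.3473 × 2.9368 = 1.01995 rad
ρ = (1 − cos θ)/κ = (1 − 0.52341)/0.3473 = 1.37228
z = sin θ / κ = 0.85208/0.3473 = 2.45345
x = ρ cos φ = 1.37228 × cos(307.46°) = 0.83463
y = ρ sin φ = 1.37228 × sin(307.46°) = -1.08928

0.835 -1.089 2.453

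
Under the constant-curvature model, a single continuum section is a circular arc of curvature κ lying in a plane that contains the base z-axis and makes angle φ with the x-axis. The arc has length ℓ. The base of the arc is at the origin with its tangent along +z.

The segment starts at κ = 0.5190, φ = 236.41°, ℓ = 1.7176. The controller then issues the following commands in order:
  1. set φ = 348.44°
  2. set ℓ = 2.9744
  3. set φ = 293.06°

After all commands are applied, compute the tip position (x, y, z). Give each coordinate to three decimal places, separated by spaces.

initial: κ=0.5190, φ=236.41°, ℓ=1.7176
cmd 1: set φ=348.44° → (κ,φ,ℓ)=(0.5190,348.44°,1.7176) → tip=(0.7017,-0.1435,1.4990)
cmd 2: set ℓ=2.9744 → (κ,φ,ℓ)=(0.5190,348.44°,2.9744) → tip=(1.8366,-0.3757,1.9261)
cmd 3: set φ=293.06° → (κ,φ,ℓ)=(0.5190,293.06°,2.9744) → tip=(0.7343,-1.7248,1.9261)

0.734 -1.725 1.926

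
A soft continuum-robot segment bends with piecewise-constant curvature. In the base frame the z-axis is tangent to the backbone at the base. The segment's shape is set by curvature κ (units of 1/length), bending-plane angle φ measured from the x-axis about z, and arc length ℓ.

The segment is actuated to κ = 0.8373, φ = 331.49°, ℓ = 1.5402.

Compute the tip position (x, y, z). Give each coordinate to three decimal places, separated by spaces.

0.758 -0.412 1.147

θ = κ·ℓ = 0.8373 × 1.5402 = 1.28961 rad
ρ = (1 − cos θ)/κ = (1 − 0.27750)/0.8373 = 0.86290
z = sin θ / κ = 0.96073/0.8373 = 1.14741
x = ρ cos φ = 0.86290 × cos(331.49°) = 0.75826
y = ρ sin φ = 0.86290 × sin(331.49°) = -0.41187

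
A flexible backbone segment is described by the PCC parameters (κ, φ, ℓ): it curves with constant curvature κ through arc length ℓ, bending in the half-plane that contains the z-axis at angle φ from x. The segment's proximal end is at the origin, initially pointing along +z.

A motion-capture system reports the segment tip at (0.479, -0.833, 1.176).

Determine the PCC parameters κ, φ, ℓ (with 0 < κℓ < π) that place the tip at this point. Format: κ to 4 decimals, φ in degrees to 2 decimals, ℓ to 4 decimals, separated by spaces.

ρ = √(x²+y²) = √(0.479² + -0.833²) = 0.96090
φ = atan2(y, x) mod 360° = atan2(-0.833, 0.479) = 299.9002°
|p|² = ρ² + z² = 0.96090² + 1.176² = 2.30631
κ = 2ρ / |p|² = 2×0.96090 / 2.30631 = 0.83328
θ = 2·atan2(ρ, z) = 2·atan2(0.96090, 1.176) = 1.37015 rad
ℓ = θ/κ = 1.37015/0.83328 = 1.64429

0.8333 299.90 1.6443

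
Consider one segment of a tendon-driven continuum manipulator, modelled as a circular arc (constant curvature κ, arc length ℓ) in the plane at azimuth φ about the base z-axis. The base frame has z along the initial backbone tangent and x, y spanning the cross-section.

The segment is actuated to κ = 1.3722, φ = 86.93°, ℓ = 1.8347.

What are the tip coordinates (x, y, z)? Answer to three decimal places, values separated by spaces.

0.071 1.318 0.426

θ = κ·ℓ = 1.3722 × 1.8347 = 2.51758 rad
ρ = (1 − cos θ)/κ = (1 − -0.81154)/1.3722 = 1.32017
z = sin θ / κ = 0.58430/1.3722 = 0.42581
x = ρ cos φ = 1.32017 × cos(86.93°) = 0.07070
y = ρ sin φ = 1.32017 × sin(86.93°) = 1.31828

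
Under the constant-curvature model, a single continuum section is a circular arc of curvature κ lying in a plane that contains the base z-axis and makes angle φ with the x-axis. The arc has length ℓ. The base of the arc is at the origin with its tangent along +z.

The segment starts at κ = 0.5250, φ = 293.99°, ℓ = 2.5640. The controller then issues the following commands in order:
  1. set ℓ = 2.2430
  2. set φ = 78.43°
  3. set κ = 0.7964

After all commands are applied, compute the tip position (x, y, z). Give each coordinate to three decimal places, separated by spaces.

0.306 1.493 1.227

initial: κ=0.5250, φ=293.99°, ℓ=2.5640
cmd 1: set ℓ=2.2430 → (κ,φ,ℓ)=(0.5250,293.99°,2.2430) → tip=(0.4777,-1.0734,1.7594)
cmd 2: set φ=78.43° → (κ,φ,ℓ)=(0.5250,78.43°,2.2430) → tip=(0.2356,1.1510,1.7594)
cmd 3: set κ=0.7964 → (κ,φ,ℓ)=(0.7964,78.43°,2.2430) → tip=(0.3057,1.4932,1.2266)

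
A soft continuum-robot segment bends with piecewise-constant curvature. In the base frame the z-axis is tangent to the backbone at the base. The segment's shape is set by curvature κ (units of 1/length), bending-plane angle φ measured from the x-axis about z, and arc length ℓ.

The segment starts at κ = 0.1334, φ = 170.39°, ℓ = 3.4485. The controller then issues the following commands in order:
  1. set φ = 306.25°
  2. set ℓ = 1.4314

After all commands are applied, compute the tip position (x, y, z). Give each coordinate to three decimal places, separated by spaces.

0.081 -0.110 1.423

initial: κ=0.1334, φ=170.39°, ℓ=3.4485
cmd 1: set φ=306.25° → (κ,φ,ℓ)=(0.1334,306.25°,3.4485) → tip=(0.4608,-0.6285,3.3281)
cmd 2: set ℓ=1.4314 → (κ,φ,ℓ)=(0.1334,306.25°,1.4314) → tip=(0.0806,-0.1099,1.4227)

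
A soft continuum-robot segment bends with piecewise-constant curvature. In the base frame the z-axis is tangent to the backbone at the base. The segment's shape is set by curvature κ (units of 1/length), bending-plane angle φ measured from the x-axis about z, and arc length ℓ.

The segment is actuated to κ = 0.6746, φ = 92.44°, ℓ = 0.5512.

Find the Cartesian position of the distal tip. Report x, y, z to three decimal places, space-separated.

-0.004 0.101 0.539

θ = κ·ℓ = 0.6746 × 0.5512 = 0.37184 rad
ρ = (1 − cos θ)/κ = (1 − 0.93166)/0.6746 = 0.10130
z = sin θ / κ = 0.36333/0.6746 = 0.53859
x = ρ cos φ = 0.10130 × cos(92.44°) = -0.00431
y = ρ sin φ = 0.10130 × sin(92.44°) = 0.10121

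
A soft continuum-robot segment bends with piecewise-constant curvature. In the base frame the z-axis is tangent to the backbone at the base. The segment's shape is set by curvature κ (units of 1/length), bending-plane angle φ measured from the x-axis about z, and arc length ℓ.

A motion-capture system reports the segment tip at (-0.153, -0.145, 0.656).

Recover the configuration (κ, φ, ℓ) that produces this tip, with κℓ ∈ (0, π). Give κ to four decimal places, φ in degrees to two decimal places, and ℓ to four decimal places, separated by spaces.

0.8880 223.46 0.7003

ρ = √(x²+y²) = √(-0.153² + -0.145²) = 0.21079
φ = atan2(y, x) mod 360° = atan2(-0.145, -0.153) = 223.4622°
|p|² = ρ² + z² = 0.21079² + 0.656² = 0.47477
κ = 2ρ / |p|² = 2×0.21079 / 0.47477 = 0.88798
θ = 2·atan2(ρ, z) = 2·atan2(0.21079, 0.656) = 0.62182 rad
ℓ = θ/κ = 0.62182/0.88798 = 0.70026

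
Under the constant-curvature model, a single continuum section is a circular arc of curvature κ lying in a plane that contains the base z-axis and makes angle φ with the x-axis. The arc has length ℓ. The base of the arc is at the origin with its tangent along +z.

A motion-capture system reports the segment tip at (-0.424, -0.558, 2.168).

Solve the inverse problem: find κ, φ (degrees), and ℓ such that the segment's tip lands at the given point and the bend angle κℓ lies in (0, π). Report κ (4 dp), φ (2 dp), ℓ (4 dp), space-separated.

ρ = √(x²+y²) = √(-0.424² + -0.558²) = 0.70081
φ = atan2(y, x) mod 360° = atan2(-0.558, -0.424) = 232.7704°
|p|² = ρ² + z² = 0.70081² + 2.168² = 5.19136
κ = 2ρ / |p|² = 2×0.70081 / 5.19136 = 0.26999
θ = 2·atan2(ρ, z) = 2·atan2(0.70081, 2.168) = 0.62530 rad
ℓ = θ/κ = 0.62530/0.26999 = 2.31600

0.2700 232.77 2.3160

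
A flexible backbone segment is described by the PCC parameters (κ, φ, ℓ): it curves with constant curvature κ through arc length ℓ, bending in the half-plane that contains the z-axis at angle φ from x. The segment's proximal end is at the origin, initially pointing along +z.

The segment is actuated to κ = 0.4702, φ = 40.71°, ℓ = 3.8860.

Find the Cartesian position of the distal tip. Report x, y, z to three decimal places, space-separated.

2.021 1.739 2.057

θ = κ·ℓ = 0.4702 × 3.8860 = 1.82720 rad
ρ = (1 − cos θ)/κ = (1 − -0.25360)/0.4702 = 2.66610
z = sin θ / κ = 0.96731/0.4702 = 2.05723
x = ρ cos φ = 2.66610 × cos(40.71°) = 2.02096
y = ρ sin φ = 2.66610 × sin(40.71°) = 1.73891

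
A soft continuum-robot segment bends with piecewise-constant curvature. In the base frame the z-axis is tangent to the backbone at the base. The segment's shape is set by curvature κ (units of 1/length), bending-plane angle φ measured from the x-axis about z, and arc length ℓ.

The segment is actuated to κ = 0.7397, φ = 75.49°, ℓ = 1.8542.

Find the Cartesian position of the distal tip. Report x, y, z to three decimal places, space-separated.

θ = κ·ℓ = 0.7397 × 1.8542 = 1.37155 rad
ρ = (1 − cos θ)/κ = (1 − 0.19793)/0.7397 = 1.08432
z = sin θ / κ = 0.98022/0.7397 = 1.32515
x = ρ cos φ = 1.08432 × cos(75.49°) = 0.27168
y = ρ sin φ = 1.08432 × sin(75.49°) = 1.04973

0.272 1.050 1.325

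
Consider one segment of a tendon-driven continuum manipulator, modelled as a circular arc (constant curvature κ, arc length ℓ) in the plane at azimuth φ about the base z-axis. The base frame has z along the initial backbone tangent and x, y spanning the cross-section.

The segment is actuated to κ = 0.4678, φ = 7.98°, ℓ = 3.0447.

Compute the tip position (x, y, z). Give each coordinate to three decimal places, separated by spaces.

1.808 0.253 2.115

θ = κ·ℓ = 0.4678 × 3.0447 = 1.42431 rad
ρ = (1 − cos θ)/κ = (1 − 0.14596)/0.4678 = 1.82565
z = sin θ / κ = 0.98929/0.4678 = 2.11477
x = ρ cos φ = 1.82565 × cos(7.98°) = 1.80797
y = ρ sin φ = 1.82565 × sin(7.98°) = 0.25345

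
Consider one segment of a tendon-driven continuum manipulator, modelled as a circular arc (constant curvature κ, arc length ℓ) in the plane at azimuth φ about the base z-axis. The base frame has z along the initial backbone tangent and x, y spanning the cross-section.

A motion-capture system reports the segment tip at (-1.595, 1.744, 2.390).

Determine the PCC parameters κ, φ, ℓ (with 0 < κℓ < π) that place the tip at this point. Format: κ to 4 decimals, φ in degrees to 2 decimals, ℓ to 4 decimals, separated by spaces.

0.4184 132.44 3.7277

ρ = √(x²+y²) = √(-1.595² + 1.744²) = 2.36338
φ = atan2(y, x) mod 360° = atan2(1.744, -1.595) = 132.4449°
|p|² = ρ² + z² = 2.36338² + 2.390² = 11.29766
κ = 2ρ / |p|² = 2×2.36338 / 11.29766 = 0.41838
θ = 2·atan2(ρ, z) = 2·atan2(2.36338, 2.390) = 1.55960 rad
ℓ = θ/κ = 1.55960/0.41838 = 3.72767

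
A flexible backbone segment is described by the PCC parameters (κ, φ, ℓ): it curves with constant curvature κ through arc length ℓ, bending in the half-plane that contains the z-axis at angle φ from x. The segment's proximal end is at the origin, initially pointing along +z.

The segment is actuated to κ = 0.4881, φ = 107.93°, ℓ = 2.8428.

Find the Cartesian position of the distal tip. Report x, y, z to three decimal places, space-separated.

θ = κ·ℓ = 0.4881 × 2.8428 = 1.38757 rad
ρ = (1 − cos θ)/κ = (1 − 0.18220)/0.4881 = 1.67547
z = sin θ / κ = 0.98326/0.4881 = 2.01447
x = ρ cos φ = 1.67547 × cos(107.93°) = -0.51580
y = ρ sin φ = 1.67547 × sin(107.93°) = 1.59410

-0.516 1.594 2.014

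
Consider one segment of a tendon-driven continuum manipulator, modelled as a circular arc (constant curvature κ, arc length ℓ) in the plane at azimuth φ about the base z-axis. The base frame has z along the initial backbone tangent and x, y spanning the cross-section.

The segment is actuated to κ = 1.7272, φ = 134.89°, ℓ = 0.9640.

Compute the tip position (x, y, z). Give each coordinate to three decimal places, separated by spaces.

-0.447 0.449 0.576

θ = κ·ℓ = 1.7272 × 0.9640 = 1.66502 rad
ρ = (1 − cos θ)/κ = (1 − -0.09409)/1.7272 = 0.63344
z = sin θ / κ = 0.99556/1.7272 = 0.57640
x = ρ cos φ = 0.63344 × cos(134.89°) = -0.44705
y = ρ sin φ = 0.63344 × sin(134.89°) = 0.44877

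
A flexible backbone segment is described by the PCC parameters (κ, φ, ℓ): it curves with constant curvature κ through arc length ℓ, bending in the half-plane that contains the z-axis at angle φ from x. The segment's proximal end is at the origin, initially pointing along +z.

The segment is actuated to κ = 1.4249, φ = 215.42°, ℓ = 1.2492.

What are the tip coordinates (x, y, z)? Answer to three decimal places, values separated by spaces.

θ = κ·ℓ = 1.4249 × 1.2492 = 1.77999 rad
ρ = (1 − cos θ)/κ = (1 − -0.20767)/1.4249 = 0.84754
z = sin θ / κ = 0.97820/1.4249 = 0.68650
x = ρ cos φ = 0.84754 × cos(215.42°) = -0.69069
y = ρ sin φ = 0.84754 × sin(215.42°) = -0.49121

-0.691 -0.491 0.687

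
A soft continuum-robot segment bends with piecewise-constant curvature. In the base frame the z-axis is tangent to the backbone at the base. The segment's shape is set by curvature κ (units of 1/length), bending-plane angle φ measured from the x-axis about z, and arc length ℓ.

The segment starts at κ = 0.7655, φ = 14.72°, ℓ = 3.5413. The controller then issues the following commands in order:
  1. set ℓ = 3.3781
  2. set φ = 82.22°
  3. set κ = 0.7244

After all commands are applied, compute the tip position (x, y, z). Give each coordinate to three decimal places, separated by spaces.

0.330 2.419 0.883

initial: κ=0.7655, φ=14.72°, ℓ=3.5413
cmd 1: set ℓ=3.3781 → (κ,φ,ℓ)=(0.7655,14.72°,3.3781) → tip=(2.3368,0.6139,0.6891)
cmd 2: set φ=82.22° → (κ,φ,ℓ)=(0.7655,82.22°,3.3781) → tip=(0.3271,2.3939,0.6891)
cmd 3: set κ=0.7244 → (κ,φ,ℓ)=(0.7244,82.22°,3.3781) → tip=(0.3305,2.4187,0.8835)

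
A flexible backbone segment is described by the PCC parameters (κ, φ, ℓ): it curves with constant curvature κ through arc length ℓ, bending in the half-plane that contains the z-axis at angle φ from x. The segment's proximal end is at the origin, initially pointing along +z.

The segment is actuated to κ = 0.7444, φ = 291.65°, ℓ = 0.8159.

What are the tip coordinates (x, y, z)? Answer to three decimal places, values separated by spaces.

0.089 -0.223 0.767

θ = κ·ℓ = 0.7444 × 0.8159 = 0.60736 rad
ρ = (1 − cos θ)/κ = (1 − 0.82116)/0.7444 = 0.24025
z = sin θ / κ = 0.57070/0.7444 = 0.76666
x = ρ cos φ = 0.24025 × cos(291.65°) = 0.08864
y = ρ sin φ = 0.24025 × sin(291.65°) = -0.22330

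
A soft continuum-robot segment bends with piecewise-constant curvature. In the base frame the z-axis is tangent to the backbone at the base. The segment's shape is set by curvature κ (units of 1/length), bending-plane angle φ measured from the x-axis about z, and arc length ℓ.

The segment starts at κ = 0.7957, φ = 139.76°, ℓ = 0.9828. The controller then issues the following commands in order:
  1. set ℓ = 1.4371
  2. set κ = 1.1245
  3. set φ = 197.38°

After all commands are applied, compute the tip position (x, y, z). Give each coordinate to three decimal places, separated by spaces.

initial: κ=0.7957, φ=139.76°, ℓ=0.9828
cmd 1: set ℓ=1.4371 → (κ,φ,ℓ)=(0.7957,139.76°,1.4371) → tip=(-0.5618,0.4754,1.1438)
cmd 2: set κ=1.1245 → (κ,φ,ℓ)=(1.1245,139.76°,1.4371) → tip=(-0.7095,0.6004,0.8884)
cmd 3: set φ=197.38° → (κ,φ,ℓ)=(1.1245,197.38°,1.4371) → tip=(-0.8871,-0.2776,0.8884)

-0.887 -0.278 0.888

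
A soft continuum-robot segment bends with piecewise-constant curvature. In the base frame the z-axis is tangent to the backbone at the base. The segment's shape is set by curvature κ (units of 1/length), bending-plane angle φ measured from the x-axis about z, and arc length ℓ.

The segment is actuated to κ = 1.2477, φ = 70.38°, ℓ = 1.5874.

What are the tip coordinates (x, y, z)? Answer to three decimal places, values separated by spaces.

0.376 1.056 0.735

θ = κ·ℓ = 1.2477 × 1.5874 = 1.98060 rad
ρ = (1 − cos θ)/κ = (1 − -0.39843)/1.2477 = 1.12080
z = sin θ / κ = 0.91720/1.2477 = 0.73511
x = ρ cos φ = 1.12080 × cos(70.38°) = 0.37634
y = ρ sin φ = 1.12080 × sin(70.38°) = 1.05573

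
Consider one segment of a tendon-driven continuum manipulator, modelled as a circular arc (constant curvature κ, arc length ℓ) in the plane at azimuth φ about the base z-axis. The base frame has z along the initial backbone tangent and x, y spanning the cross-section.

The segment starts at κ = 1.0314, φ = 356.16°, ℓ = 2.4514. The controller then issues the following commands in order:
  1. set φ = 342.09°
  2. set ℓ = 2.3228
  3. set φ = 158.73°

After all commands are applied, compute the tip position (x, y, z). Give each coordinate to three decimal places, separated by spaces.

-1.567 0.610 0.658

initial: κ=1.0314, φ=356.16°, ℓ=2.4514
cmd 1: set φ=342.09° → (κ,φ,ℓ)=(1.0314,342.09°,2.4514) → tip=(1.6771,-0.5420,0.5580)
cmd 2: set ℓ=2.3228 → (κ,φ,ℓ)=(1.0314,342.09°,2.3228) → tip=(1.6002,-0.5172,0.6579)
cmd 3: set φ=158.73° → (κ,φ,ℓ)=(1.0314,158.73°,2.3228) → tip=(-1.5671,0.6101,0.6579)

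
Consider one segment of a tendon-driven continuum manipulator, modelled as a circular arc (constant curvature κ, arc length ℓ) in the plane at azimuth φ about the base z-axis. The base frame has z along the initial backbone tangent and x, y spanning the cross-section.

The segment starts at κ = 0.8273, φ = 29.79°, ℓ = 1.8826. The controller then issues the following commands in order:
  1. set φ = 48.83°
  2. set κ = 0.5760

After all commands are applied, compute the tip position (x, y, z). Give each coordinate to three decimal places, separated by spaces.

initial: κ=0.8273, φ=29.79°, ℓ=1.8826
cmd 1: set φ=48.83° → (κ,φ,ℓ)=(0.8273,48.83°,1.8826) → tip=(0.7851,0.8978,1.2086)
cmd 2: set κ=0.5760 → (κ,φ,ℓ)=(0.5760,48.83°,1.8826) → tip=(0.6086,0.6960,1.5347)

0.609 0.696 1.535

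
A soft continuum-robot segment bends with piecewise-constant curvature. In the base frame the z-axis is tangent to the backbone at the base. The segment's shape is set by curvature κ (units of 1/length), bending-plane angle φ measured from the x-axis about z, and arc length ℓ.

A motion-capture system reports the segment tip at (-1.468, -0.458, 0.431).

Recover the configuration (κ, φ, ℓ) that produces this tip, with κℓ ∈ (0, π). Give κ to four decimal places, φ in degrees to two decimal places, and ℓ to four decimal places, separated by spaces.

ρ = √(x²+y²) = √(-1.468² + -0.458²) = 1.53779
φ = atan2(y, x) mod 360° = atan2(-0.458, -1.468) = 197.3274°
|p|² = ρ² + z² = 1.53779² + 0.431² = 2.55055
κ = 2ρ / |p|² = 2×1.53779 / 2.55055 = 1.20585
θ = 2·atan2(ρ, z) = 2·atan2(1.53779, 0.431) = 2.59507 rad
ℓ = θ/κ = 2.59507/1.20585 = 2.15207

1.2058 197.33 2.1521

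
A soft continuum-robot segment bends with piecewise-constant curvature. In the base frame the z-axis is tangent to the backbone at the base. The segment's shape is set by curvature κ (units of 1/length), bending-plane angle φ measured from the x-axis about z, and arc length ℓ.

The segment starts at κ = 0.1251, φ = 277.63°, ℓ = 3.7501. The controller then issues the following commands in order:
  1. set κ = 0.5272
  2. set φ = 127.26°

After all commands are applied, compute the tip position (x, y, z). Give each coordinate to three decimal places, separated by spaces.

initial: κ=0.1251, φ=277.63°, ℓ=3.7501
cmd 1: set κ=0.5272 → (κ,φ,ℓ)=(0.5272,277.63°,3.7501) → tip=(0.3514,-2.6230,1.7424)
cmd 2: set φ=127.26° → (κ,φ,ℓ)=(0.5272,127.26°,3.7501) → tip=(-1.6022,2.1062,1.7424)

-1.602 2.106 1.742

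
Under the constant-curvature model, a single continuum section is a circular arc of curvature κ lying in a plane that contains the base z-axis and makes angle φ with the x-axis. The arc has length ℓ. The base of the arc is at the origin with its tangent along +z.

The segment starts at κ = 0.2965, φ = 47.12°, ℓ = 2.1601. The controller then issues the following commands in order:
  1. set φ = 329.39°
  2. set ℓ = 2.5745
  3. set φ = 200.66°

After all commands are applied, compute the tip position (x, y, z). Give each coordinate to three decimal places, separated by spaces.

initial: κ=0.2965, φ=47.12°, ℓ=2.1601
cmd 1: set φ=329.39° → (κ,φ,ℓ)=(0.2965,329.39°,2.1601) → tip=(0.5753,-0.3404,2.0154)
cmd 2: set ℓ=2.5745 → (κ,φ,ℓ)=(0.2965,329.39°,2.5745) → tip=(0.8054,-0.4765,2.3317)
cmd 3: set φ=200.66° → (κ,φ,ℓ)=(0.2965,200.66°,2.5745) → tip=(-0.8756,-0.3302,2.3317)

-0.876 -0.330 2.332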